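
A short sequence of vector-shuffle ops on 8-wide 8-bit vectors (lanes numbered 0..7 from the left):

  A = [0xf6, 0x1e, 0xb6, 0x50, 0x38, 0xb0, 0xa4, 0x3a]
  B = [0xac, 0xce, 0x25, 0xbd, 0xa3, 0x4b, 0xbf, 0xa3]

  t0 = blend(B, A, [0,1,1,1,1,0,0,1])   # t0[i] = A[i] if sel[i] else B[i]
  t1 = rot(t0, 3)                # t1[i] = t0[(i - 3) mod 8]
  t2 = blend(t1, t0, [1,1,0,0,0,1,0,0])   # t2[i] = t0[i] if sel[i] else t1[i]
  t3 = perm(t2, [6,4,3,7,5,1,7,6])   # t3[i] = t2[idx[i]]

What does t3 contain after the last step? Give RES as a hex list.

  t0: ac 1e b6 50 38 4b bf 3a
  t1: 4b bf 3a ac 1e b6 50 38
  t2: ac 1e 3a ac 1e 4b 50 38
  t3: 50 1e ac 38 4b 1e 38 50

RES = [ 0x50  0x1e  0xac  0x38  0x4b  0x1e  0x38  0x50 ]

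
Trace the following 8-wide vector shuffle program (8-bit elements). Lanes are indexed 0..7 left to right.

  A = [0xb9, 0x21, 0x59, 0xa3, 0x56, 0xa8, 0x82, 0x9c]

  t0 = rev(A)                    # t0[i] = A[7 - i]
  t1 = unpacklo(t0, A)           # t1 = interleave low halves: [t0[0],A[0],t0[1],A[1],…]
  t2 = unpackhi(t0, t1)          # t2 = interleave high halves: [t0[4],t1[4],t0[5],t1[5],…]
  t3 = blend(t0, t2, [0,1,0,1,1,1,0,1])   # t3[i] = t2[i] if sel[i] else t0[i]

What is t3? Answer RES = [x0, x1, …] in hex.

RES = [ 0x9c  0xa8  0xa8  0x59  0x21  0x56  0x21  0xa3 ]

→ t0 |9c|82|a8|56|a3|59|21|b9|
→ t1 |9c|b9|82|21|a8|59|56|a3|
→ t2 |a3|a8|59|59|21|56|b9|a3|
→ t3 |9c|a8|a8|59|21|56|21|a3|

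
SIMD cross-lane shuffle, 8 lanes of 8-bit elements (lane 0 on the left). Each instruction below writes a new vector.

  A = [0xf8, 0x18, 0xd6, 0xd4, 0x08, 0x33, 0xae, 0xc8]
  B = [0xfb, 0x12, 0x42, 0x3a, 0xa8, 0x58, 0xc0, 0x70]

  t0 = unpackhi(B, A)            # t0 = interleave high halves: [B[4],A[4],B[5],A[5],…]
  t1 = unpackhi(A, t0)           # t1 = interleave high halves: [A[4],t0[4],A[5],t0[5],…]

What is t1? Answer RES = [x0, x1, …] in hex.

RES = [ 0x08  0xc0  0x33  0xae  0xae  0x70  0xc8  0xc8 ]

  t0: a8 08 58 33 c0 ae 70 c8
  t1: 08 c0 33 ae ae 70 c8 c8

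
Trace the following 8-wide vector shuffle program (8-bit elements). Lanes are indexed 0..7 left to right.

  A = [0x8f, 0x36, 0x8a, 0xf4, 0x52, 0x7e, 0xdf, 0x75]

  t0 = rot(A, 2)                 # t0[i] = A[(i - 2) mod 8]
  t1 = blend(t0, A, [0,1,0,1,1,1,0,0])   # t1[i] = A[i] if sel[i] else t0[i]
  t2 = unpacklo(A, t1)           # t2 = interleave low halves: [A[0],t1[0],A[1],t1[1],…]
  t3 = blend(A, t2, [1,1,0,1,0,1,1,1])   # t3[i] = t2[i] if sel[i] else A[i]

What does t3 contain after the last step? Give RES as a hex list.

RES = [ 0x8f  0xdf  0x8a  0x36  0x52  0x8f  0xf4  0xf4 ]

  t0: df 75 8f 36 8a f4 52 7e
  t1: df 36 8f f4 52 7e 52 7e
  t2: 8f df 36 36 8a 8f f4 f4
  t3: 8f df 8a 36 52 8f f4 f4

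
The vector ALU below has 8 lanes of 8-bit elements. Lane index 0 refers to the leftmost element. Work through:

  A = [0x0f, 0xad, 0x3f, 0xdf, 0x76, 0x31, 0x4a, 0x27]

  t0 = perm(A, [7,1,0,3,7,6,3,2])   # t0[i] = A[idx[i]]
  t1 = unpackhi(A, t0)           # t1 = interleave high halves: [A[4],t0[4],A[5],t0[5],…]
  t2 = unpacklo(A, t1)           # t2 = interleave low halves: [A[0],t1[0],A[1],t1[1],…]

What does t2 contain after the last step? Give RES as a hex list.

RES = [0x0f, 0x76, 0xad, 0x27, 0x3f, 0x31, 0xdf, 0x4a]

  t0: 27 ad 0f df 27 4a df 3f
  t1: 76 27 31 4a 4a df 27 3f
  t2: 0f 76 ad 27 3f 31 df 4a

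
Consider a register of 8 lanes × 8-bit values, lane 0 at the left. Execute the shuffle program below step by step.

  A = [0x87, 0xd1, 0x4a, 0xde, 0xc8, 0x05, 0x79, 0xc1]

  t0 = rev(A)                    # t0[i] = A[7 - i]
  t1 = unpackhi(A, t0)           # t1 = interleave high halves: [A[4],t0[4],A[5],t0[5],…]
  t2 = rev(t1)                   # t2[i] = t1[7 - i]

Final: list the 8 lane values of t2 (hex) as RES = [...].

RES = [0x87, 0xc1, 0xd1, 0x79, 0x4a, 0x05, 0xde, 0xc8]

→ t0 |c1|79|05|c8|de|4a|d1|87|
→ t1 |c8|de|05|4a|79|d1|c1|87|
→ t2 |87|c1|d1|79|4a|05|de|c8|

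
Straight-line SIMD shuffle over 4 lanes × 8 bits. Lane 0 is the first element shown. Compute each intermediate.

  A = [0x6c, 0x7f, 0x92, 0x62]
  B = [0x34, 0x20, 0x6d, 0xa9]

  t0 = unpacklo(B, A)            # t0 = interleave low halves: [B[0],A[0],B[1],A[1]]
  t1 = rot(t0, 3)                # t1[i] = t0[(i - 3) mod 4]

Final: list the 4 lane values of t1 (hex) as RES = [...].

RES = [ 0x6c  0x20  0x7f  0x34 ]

→ t0 |34|6c|20|7f|
→ t1 |6c|20|7f|34|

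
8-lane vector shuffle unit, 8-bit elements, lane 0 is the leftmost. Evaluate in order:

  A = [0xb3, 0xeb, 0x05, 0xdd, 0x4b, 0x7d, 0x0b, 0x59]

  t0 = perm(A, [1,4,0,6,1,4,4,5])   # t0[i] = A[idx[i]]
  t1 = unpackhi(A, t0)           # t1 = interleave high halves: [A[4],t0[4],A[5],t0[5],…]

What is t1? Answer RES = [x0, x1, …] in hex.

RES = [ 0x4b  0xeb  0x7d  0x4b  0x0b  0x4b  0x59  0x7d ]

→ t0 |eb|4b|b3|0b|eb|4b|4b|7d|
→ t1 |4b|eb|7d|4b|0b|4b|59|7d|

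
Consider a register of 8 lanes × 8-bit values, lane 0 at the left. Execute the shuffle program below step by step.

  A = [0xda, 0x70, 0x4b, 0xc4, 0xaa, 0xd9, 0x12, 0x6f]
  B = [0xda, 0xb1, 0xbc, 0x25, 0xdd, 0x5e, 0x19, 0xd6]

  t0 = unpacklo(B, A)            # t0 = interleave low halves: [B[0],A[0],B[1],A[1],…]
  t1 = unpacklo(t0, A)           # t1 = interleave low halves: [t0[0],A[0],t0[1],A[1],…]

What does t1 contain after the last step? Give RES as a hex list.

RES = [0xda, 0xda, 0xda, 0x70, 0xb1, 0x4b, 0x70, 0xc4]

  t0: da da b1 70 bc 4b 25 c4
  t1: da da da 70 b1 4b 70 c4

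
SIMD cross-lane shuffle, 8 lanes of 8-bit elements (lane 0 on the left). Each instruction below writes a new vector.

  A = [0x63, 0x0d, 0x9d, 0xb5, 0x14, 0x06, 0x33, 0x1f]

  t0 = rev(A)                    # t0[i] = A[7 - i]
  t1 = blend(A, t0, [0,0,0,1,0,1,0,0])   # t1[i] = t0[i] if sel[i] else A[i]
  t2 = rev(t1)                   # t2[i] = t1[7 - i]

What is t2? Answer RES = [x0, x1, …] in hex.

RES = [ 0x1f  0x33  0x9d  0x14  0x14  0x9d  0x0d  0x63 ]

→ t0 |1f|33|06|14|b5|9d|0d|63|
→ t1 |63|0d|9d|14|14|9d|33|1f|
→ t2 |1f|33|9d|14|14|9d|0d|63|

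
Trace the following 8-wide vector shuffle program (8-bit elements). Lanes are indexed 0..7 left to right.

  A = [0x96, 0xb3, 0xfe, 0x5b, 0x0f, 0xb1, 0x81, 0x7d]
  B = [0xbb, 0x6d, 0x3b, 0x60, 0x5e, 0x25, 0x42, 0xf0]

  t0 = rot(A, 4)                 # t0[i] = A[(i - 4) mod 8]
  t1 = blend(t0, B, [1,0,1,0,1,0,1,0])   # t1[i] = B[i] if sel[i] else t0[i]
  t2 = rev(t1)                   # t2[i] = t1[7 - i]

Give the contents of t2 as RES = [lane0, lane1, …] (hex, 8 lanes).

t0 = [0x0f, 0xb1, 0x81, 0x7d, 0x96, 0xb3, 0xfe, 0x5b]
t1 = [0xbb, 0xb1, 0x3b, 0x7d, 0x5e, 0xb3, 0x42, 0x5b]
t2 = [0x5b, 0x42, 0xb3, 0x5e, 0x7d, 0x3b, 0xb1, 0xbb]

RES = [0x5b, 0x42, 0xb3, 0x5e, 0x7d, 0x3b, 0xb1, 0xbb]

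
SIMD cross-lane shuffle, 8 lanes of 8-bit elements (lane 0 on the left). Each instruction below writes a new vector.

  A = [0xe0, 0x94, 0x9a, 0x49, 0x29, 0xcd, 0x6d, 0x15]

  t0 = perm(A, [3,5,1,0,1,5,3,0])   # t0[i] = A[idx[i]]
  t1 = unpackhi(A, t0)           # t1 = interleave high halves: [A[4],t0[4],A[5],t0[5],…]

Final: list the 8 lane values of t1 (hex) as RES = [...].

RES = [ 0x29  0x94  0xcd  0xcd  0x6d  0x49  0x15  0xe0 ]

→ t0 |49|cd|94|e0|94|cd|49|e0|
→ t1 |29|94|cd|cd|6d|49|15|e0|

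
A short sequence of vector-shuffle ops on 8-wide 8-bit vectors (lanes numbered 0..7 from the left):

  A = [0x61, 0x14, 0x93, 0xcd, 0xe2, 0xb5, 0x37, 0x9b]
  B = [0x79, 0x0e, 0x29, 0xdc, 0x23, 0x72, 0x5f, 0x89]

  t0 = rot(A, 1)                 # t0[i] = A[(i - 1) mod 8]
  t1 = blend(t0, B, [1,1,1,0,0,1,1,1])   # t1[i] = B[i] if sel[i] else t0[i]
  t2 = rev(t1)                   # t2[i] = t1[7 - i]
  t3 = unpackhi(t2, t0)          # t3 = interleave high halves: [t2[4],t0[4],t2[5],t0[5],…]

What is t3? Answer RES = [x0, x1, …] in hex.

  t0: 9b 61 14 93 cd e2 b5 37
  t1: 79 0e 29 93 cd 72 5f 89
  t2: 89 5f 72 cd 93 29 0e 79
  t3: 93 cd 29 e2 0e b5 79 37

RES = [0x93, 0xcd, 0x29, 0xe2, 0x0e, 0xb5, 0x79, 0x37]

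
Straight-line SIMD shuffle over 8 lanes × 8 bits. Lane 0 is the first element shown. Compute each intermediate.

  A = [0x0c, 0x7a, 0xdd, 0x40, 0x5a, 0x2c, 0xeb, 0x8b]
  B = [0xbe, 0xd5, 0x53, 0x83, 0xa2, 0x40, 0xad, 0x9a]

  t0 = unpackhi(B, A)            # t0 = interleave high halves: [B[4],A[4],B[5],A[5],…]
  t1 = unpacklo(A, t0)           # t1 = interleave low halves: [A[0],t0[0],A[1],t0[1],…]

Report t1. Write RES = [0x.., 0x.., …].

RES = [ 0x0c  0xa2  0x7a  0x5a  0xdd  0x40  0x40  0x2c ]

  t0: a2 5a 40 2c ad eb 9a 8b
  t1: 0c a2 7a 5a dd 40 40 2c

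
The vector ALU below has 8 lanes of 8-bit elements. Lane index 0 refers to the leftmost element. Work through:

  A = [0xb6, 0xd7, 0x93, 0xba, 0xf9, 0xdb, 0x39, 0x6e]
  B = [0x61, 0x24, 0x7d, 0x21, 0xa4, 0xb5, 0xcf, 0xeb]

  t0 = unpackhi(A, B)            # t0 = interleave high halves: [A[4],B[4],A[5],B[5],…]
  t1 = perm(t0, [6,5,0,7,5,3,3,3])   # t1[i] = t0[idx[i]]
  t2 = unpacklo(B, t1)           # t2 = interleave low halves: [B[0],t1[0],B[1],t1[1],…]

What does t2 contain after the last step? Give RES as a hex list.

RES = [0x61, 0x6e, 0x24, 0xcf, 0x7d, 0xf9, 0x21, 0xeb]

  t0: f9 a4 db b5 39 cf 6e eb
  t1: 6e cf f9 eb cf b5 b5 b5
  t2: 61 6e 24 cf 7d f9 21 eb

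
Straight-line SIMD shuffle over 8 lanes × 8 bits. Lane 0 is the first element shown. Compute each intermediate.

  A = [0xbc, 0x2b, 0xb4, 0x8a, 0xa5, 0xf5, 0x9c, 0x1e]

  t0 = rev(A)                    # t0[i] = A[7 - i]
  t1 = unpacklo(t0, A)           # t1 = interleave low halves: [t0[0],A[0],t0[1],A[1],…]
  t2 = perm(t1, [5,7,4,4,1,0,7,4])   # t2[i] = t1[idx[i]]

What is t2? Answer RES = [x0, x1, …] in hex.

→ t0 |1e|9c|f5|a5|8a|b4|2b|bc|
→ t1 |1e|bc|9c|2b|f5|b4|a5|8a|
→ t2 |b4|8a|f5|f5|bc|1e|8a|f5|

RES = [ 0xb4  0x8a  0xf5  0xf5  0xbc  0x1e  0x8a  0xf5 ]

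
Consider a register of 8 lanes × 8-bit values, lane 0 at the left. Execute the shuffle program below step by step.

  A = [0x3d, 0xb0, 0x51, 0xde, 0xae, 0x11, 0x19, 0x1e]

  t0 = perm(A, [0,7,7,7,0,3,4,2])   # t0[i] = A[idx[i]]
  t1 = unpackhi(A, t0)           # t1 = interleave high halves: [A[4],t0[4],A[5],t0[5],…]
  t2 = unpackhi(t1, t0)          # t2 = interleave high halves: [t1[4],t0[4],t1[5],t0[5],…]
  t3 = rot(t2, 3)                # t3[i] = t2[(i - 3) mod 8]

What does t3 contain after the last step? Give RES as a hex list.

RES = [ 0xae  0x51  0x51  0x19  0x3d  0xae  0xde  0x1e ]

→ t0 |3d|1e|1e|1e|3d|de|ae|51|
→ t1 |ae|3d|11|de|19|ae|1e|51|
→ t2 |19|3d|ae|de|1e|ae|51|51|
→ t3 |ae|51|51|19|3d|ae|de|1e|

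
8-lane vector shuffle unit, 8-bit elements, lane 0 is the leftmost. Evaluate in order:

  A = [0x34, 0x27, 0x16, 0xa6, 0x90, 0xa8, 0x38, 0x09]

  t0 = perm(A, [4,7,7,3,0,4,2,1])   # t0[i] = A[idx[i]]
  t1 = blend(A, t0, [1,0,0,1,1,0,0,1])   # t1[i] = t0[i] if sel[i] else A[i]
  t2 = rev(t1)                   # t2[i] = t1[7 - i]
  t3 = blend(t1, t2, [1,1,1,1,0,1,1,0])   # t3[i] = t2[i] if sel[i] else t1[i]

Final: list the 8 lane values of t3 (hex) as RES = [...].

→ t0 |90|09|09|a6|34|90|16|27|
→ t1 |90|27|16|a6|34|a8|38|27|
→ t2 |27|38|a8|34|a6|16|27|90|
→ t3 |27|38|a8|34|34|16|27|27|

RES = [0x27, 0x38, 0xa8, 0x34, 0x34, 0x16, 0x27, 0x27]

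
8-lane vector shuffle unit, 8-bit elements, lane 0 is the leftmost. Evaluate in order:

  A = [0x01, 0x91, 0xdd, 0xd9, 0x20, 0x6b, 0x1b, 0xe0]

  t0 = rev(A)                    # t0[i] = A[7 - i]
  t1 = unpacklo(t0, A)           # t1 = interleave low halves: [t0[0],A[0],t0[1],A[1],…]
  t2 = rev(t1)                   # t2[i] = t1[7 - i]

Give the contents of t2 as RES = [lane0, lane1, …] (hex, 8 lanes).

RES = [ 0xd9  0x20  0xdd  0x6b  0x91  0x1b  0x01  0xe0 ]

  t0: e0 1b 6b 20 d9 dd 91 01
  t1: e0 01 1b 91 6b dd 20 d9
  t2: d9 20 dd 6b 91 1b 01 e0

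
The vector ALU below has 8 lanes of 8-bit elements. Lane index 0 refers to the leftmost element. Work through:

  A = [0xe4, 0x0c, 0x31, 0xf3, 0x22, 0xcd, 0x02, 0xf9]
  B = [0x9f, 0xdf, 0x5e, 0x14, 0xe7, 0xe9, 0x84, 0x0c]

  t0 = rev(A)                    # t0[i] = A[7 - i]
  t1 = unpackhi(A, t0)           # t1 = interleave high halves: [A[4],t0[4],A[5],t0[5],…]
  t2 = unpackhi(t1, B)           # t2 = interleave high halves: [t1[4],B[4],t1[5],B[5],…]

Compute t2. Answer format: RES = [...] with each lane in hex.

RES = [ 0x02  0xe7  0x0c  0xe9  0xf9  0x84  0xe4  0x0c ]

t0 = [0xf9, 0x02, 0xcd, 0x22, 0xf3, 0x31, 0x0c, 0xe4]
t1 = [0x22, 0xf3, 0xcd, 0x31, 0x02, 0x0c, 0xf9, 0xe4]
t2 = [0x02, 0xe7, 0x0c, 0xe9, 0xf9, 0x84, 0xe4, 0x0c]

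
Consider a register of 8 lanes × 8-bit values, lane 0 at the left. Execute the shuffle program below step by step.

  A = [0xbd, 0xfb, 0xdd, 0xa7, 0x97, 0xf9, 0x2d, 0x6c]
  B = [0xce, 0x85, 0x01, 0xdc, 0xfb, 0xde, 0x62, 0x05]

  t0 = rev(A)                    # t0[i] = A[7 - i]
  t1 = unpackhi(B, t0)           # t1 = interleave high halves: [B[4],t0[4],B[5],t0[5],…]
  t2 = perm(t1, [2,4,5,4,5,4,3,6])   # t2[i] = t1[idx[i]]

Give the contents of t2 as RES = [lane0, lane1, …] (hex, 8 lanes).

t0 = [0x6c, 0x2d, 0xf9, 0x97, 0xa7, 0xdd, 0xfb, 0xbd]
t1 = [0xfb, 0xa7, 0xde, 0xdd, 0x62, 0xfb, 0x05, 0xbd]
t2 = [0xde, 0x62, 0xfb, 0x62, 0xfb, 0x62, 0xdd, 0x05]

RES = [ 0xde  0x62  0xfb  0x62  0xfb  0x62  0xdd  0x05 ]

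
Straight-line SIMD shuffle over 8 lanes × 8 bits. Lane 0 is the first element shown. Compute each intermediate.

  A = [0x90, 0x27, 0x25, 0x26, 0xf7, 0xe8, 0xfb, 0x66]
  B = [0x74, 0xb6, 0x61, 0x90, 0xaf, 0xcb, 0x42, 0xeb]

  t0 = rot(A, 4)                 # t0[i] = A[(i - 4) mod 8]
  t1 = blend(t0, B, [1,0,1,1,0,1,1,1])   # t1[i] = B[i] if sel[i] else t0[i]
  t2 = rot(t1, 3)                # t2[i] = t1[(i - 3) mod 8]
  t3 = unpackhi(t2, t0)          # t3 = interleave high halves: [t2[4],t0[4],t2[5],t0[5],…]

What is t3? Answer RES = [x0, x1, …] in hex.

→ t0 |f7|e8|fb|66|90|27|25|26|
→ t1 |74|e8|61|90|90|cb|42|eb|
→ t2 |cb|42|eb|74|e8|61|90|90|
→ t3 |e8|90|61|27|90|25|90|26|

RES = [0xe8, 0x90, 0x61, 0x27, 0x90, 0x25, 0x90, 0x26]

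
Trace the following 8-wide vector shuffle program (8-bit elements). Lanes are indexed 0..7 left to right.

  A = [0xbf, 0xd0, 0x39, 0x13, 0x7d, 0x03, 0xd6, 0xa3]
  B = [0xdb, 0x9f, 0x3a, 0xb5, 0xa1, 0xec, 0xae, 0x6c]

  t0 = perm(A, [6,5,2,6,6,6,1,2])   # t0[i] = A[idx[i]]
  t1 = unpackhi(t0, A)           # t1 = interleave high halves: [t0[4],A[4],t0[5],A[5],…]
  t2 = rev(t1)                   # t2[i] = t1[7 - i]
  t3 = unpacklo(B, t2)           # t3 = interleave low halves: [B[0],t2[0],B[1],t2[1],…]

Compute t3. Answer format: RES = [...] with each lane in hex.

RES = [0xdb, 0xa3, 0x9f, 0x39, 0x3a, 0xd6, 0xb5, 0xd0]

t0 = [0xd6, 0x03, 0x39, 0xd6, 0xd6, 0xd6, 0xd0, 0x39]
t1 = [0xd6, 0x7d, 0xd6, 0x03, 0xd0, 0xd6, 0x39, 0xa3]
t2 = [0xa3, 0x39, 0xd6, 0xd0, 0x03, 0xd6, 0x7d, 0xd6]
t3 = [0xdb, 0xa3, 0x9f, 0x39, 0x3a, 0xd6, 0xb5, 0xd0]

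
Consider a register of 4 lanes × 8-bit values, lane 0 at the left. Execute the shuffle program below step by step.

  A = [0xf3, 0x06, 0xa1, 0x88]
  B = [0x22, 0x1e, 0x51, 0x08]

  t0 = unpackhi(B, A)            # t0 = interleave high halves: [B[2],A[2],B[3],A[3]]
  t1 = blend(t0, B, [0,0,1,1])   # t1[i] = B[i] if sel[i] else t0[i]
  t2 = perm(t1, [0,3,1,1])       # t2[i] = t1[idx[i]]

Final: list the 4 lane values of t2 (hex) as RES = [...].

RES = [ 0x51  0x08  0xa1  0xa1 ]

→ t0 |51|a1|08|88|
→ t1 |51|a1|51|08|
→ t2 |51|08|a1|a1|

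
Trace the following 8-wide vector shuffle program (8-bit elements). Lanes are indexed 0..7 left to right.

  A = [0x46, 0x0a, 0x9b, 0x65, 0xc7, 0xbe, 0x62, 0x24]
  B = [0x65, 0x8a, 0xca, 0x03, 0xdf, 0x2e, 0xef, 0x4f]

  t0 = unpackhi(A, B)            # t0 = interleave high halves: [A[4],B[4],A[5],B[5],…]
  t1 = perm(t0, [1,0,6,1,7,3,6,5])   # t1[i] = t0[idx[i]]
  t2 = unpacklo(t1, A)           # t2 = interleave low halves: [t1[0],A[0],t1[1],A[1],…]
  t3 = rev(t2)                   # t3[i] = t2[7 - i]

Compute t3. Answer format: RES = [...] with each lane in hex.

RES = [0x65, 0xdf, 0x9b, 0x24, 0x0a, 0xc7, 0x46, 0xdf]

→ t0 |c7|df|be|2e|62|ef|24|4f|
→ t1 |df|c7|24|df|4f|2e|24|ef|
→ t2 |df|46|c7|0a|24|9b|df|65|
→ t3 |65|df|9b|24|0a|c7|46|df|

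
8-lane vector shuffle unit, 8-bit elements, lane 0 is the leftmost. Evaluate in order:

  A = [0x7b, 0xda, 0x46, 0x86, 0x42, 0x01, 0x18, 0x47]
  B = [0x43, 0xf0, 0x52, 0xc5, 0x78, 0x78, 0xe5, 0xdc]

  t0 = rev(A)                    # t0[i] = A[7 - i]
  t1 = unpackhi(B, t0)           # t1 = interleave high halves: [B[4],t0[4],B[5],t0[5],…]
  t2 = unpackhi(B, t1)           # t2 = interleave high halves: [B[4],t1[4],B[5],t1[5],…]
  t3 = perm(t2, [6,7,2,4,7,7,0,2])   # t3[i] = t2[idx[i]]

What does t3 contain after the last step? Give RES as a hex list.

RES = [ 0xdc  0x7b  0x78  0xe5  0x7b  0x7b  0x78  0x78 ]

  t0: 47 18 01 42 86 46 da 7b
  t1: 78 86 78 46 e5 da dc 7b
  t2: 78 e5 78 da e5 dc dc 7b
  t3: dc 7b 78 e5 7b 7b 78 78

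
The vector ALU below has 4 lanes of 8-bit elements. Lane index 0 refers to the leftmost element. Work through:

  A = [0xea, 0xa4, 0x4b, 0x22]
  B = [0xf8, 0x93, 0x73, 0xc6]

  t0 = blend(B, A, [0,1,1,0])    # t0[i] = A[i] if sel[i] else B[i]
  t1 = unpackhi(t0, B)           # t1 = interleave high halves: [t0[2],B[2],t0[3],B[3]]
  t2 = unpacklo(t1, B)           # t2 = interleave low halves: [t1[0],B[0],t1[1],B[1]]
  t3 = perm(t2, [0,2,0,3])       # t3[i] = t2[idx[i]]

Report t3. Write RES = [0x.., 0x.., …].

RES = [ 0x4b  0x73  0x4b  0x93 ]

→ t0 |f8|a4|4b|c6|
→ t1 |4b|73|c6|c6|
→ t2 |4b|f8|73|93|
→ t3 |4b|73|4b|93|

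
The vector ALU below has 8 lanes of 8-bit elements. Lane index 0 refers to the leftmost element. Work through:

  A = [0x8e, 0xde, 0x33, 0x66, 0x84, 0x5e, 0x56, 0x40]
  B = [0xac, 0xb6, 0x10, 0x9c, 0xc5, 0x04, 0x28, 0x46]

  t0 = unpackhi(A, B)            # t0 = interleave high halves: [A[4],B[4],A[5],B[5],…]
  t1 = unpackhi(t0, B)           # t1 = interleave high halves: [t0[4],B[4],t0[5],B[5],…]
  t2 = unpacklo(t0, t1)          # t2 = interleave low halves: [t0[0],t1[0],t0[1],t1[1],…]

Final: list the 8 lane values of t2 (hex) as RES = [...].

RES = [ 0x84  0x56  0xc5  0xc5  0x5e  0x28  0x04  0x04 ]

t0 = [0x84, 0xc5, 0x5e, 0x04, 0x56, 0x28, 0x40, 0x46]
t1 = [0x56, 0xc5, 0x28, 0x04, 0x40, 0x28, 0x46, 0x46]
t2 = [0x84, 0x56, 0xc5, 0xc5, 0x5e, 0x28, 0x04, 0x04]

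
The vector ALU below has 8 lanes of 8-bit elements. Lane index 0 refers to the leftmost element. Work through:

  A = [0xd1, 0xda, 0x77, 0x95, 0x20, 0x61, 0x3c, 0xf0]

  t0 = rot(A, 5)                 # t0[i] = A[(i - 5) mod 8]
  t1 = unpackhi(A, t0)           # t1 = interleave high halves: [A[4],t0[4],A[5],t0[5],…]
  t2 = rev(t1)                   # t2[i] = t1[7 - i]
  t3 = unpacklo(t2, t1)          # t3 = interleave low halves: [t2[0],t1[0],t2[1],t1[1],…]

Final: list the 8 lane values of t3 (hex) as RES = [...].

→ t0 |95|20|61|3c|f0|d1|da|77|
→ t1 |20|f0|61|d1|3c|da|f0|77|
→ t2 |77|f0|da|3c|d1|61|f0|20|
→ t3 |77|20|f0|f0|da|61|3c|d1|

RES = [0x77, 0x20, 0xf0, 0xf0, 0xda, 0x61, 0x3c, 0xd1]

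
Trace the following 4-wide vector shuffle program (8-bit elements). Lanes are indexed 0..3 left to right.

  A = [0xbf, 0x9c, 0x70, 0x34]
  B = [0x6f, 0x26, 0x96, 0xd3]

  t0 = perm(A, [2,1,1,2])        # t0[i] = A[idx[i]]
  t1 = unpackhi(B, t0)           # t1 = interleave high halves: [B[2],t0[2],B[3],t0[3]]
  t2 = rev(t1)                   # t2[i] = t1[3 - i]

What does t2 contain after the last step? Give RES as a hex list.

→ t0 |70|9c|9c|70|
→ t1 |96|9c|d3|70|
→ t2 |70|d3|9c|96|

RES = [ 0x70  0xd3  0x9c  0x96 ]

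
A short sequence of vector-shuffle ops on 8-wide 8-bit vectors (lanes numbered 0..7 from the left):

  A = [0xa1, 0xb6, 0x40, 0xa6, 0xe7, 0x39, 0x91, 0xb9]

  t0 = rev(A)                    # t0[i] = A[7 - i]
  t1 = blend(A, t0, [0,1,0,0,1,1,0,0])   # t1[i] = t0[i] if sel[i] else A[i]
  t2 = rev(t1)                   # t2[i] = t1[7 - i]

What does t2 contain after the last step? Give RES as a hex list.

RES = [0xb9, 0x91, 0x40, 0xa6, 0xa6, 0x40, 0x91, 0xa1]

  t0: b9 91 39 e7 a6 40 b6 a1
  t1: a1 91 40 a6 a6 40 91 b9
  t2: b9 91 40 a6 a6 40 91 a1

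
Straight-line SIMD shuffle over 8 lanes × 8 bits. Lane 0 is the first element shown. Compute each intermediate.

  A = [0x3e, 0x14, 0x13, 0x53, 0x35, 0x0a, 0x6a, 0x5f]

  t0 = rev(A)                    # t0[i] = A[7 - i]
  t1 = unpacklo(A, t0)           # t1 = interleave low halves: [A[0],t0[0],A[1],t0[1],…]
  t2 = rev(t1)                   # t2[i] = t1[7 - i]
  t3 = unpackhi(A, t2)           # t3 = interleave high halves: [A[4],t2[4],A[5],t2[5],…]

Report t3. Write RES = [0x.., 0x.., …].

  t0: 5f 6a 0a 35 53 13 14 3e
  t1: 3e 5f 14 6a 13 0a 53 35
  t2: 35 53 0a 13 6a 14 5f 3e
  t3: 35 6a 0a 14 6a 5f 5f 3e

RES = [ 0x35  0x6a  0x0a  0x14  0x6a  0x5f  0x5f  0x3e ]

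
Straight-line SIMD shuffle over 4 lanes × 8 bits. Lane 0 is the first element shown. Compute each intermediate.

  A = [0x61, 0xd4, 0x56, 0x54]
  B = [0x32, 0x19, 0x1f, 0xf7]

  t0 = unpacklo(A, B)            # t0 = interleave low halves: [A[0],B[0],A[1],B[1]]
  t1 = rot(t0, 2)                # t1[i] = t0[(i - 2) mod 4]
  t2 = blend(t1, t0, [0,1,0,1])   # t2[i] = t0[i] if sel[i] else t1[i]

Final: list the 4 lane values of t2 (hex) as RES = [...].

RES = [0xd4, 0x32, 0x61, 0x19]

  t0: 61 32 d4 19
  t1: d4 19 61 32
  t2: d4 32 61 19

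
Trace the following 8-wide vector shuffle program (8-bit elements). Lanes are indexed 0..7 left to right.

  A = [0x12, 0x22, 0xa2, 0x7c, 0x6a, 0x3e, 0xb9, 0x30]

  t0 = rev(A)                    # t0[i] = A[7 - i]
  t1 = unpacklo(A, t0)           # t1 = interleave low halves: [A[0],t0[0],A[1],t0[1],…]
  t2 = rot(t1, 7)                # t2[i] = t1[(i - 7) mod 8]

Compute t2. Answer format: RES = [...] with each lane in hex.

t0 = [0x30, 0xb9, 0x3e, 0x6a, 0x7c, 0xa2, 0x22, 0x12]
t1 = [0x12, 0x30, 0x22, 0xb9, 0xa2, 0x3e, 0x7c, 0x6a]
t2 = [0x30, 0x22, 0xb9, 0xa2, 0x3e, 0x7c, 0x6a, 0x12]

RES = [ 0x30  0x22  0xb9  0xa2  0x3e  0x7c  0x6a  0x12 ]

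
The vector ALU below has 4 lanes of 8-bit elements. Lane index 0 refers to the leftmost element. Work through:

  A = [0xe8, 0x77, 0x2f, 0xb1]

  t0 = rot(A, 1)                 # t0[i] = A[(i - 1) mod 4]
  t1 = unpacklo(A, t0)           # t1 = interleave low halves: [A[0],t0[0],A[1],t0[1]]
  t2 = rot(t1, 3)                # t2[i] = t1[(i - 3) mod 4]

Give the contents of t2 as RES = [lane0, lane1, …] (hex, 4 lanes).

RES = [ 0xb1  0x77  0xe8  0xe8 ]

t0 = [0xb1, 0xe8, 0x77, 0x2f]
t1 = [0xe8, 0xb1, 0x77, 0xe8]
t2 = [0xb1, 0x77, 0xe8, 0xe8]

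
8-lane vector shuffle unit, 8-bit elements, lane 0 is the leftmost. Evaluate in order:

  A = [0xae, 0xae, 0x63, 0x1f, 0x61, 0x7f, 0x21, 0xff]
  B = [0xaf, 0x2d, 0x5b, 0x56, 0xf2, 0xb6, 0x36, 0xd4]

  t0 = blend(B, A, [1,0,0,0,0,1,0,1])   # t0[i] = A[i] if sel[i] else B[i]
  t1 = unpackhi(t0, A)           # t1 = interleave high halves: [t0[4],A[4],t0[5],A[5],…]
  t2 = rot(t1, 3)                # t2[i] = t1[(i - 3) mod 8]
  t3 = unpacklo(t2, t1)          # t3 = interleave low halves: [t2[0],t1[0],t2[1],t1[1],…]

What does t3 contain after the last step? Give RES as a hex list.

  t0: ae 2d 5b 56 f2 7f 36 ff
  t1: f2 61 7f 7f 36 21 ff ff
  t2: 21 ff ff f2 61 7f 7f 36
  t3: 21 f2 ff 61 ff 7f f2 7f

RES = [ 0x21  0xf2  0xff  0x61  0xff  0x7f  0xf2  0x7f ]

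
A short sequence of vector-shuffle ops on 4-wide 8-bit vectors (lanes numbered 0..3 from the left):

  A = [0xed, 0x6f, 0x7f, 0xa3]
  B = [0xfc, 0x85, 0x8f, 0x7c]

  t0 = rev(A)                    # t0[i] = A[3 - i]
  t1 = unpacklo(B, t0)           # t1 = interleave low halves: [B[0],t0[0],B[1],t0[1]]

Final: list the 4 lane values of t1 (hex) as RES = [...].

  t0: a3 7f 6f ed
  t1: fc a3 85 7f

RES = [0xfc, 0xa3, 0x85, 0x7f]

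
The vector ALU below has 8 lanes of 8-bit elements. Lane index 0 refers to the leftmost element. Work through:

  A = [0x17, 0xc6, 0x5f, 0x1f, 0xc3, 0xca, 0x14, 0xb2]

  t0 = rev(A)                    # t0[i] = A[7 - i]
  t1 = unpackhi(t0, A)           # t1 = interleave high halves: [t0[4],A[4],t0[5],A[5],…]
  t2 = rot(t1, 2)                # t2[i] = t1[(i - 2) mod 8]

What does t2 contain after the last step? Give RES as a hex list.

RES = [ 0x17  0xb2  0x1f  0xc3  0x5f  0xca  0xc6  0x14 ]

  t0: b2 14 ca c3 1f 5f c6 17
  t1: 1f c3 5f ca c6 14 17 b2
  t2: 17 b2 1f c3 5f ca c6 14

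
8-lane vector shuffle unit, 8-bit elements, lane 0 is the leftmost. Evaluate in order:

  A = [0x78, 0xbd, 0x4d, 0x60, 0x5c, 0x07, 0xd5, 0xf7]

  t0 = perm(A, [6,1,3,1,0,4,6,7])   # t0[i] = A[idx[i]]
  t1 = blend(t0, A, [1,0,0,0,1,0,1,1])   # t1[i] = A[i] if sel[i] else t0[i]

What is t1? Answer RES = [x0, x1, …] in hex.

  t0: d5 bd 60 bd 78 5c d5 f7
  t1: 78 bd 60 bd 5c 5c d5 f7

RES = [ 0x78  0xbd  0x60  0xbd  0x5c  0x5c  0xd5  0xf7 ]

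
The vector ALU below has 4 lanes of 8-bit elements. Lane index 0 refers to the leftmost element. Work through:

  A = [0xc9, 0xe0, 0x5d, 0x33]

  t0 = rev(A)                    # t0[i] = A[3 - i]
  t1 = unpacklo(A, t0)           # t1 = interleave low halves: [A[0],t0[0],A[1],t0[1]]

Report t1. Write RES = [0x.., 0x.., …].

→ t0 |33|5d|e0|c9|
→ t1 |c9|33|e0|5d|

RES = [0xc9, 0x33, 0xe0, 0x5d]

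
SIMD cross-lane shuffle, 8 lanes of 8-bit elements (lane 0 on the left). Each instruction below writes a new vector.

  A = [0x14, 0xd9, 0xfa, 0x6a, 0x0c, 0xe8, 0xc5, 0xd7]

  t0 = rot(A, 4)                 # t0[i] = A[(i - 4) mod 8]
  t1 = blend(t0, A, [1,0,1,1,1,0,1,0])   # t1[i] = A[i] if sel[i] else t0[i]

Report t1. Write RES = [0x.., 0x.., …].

RES = [ 0x14  0xe8  0xfa  0x6a  0x0c  0xd9  0xc5  0x6a ]

  t0: 0c e8 c5 d7 14 d9 fa 6a
  t1: 14 e8 fa 6a 0c d9 c5 6a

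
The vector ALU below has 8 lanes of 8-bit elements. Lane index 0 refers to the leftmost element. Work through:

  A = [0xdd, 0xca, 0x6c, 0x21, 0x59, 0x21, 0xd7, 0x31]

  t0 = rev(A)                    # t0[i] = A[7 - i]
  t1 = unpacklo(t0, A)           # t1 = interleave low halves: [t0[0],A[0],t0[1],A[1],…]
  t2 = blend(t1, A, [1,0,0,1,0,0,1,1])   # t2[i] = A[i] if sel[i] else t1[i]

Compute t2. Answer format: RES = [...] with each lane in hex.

RES = [ 0xdd  0xdd  0xd7  0x21  0x21  0x6c  0xd7  0x31 ]

  t0: 31 d7 21 59 21 6c ca dd
  t1: 31 dd d7 ca 21 6c 59 21
  t2: dd dd d7 21 21 6c d7 31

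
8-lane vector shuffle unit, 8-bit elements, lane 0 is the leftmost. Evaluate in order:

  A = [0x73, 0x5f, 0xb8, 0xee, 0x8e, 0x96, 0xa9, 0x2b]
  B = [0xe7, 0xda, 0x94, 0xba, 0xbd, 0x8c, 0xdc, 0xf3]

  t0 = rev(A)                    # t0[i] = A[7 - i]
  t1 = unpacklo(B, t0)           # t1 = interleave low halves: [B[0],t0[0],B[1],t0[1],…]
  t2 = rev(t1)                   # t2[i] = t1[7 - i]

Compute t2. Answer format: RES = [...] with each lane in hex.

RES = [0x8e, 0xba, 0x96, 0x94, 0xa9, 0xda, 0x2b, 0xe7]

  t0: 2b a9 96 8e ee b8 5f 73
  t1: e7 2b da a9 94 96 ba 8e
  t2: 8e ba 96 94 a9 da 2b e7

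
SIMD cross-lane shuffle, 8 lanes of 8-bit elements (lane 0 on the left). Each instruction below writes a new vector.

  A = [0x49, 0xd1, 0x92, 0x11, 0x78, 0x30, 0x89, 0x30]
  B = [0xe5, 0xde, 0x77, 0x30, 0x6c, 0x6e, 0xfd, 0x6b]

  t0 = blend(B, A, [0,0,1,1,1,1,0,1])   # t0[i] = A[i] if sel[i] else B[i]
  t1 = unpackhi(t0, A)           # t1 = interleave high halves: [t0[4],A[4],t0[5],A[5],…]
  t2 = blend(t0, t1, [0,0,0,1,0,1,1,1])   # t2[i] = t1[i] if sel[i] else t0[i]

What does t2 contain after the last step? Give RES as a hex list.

RES = [0xe5, 0xde, 0x92, 0x30, 0x78, 0x89, 0x30, 0x30]

  t0: e5 de 92 11 78 30 fd 30
  t1: 78 78 30 30 fd 89 30 30
  t2: e5 de 92 30 78 89 30 30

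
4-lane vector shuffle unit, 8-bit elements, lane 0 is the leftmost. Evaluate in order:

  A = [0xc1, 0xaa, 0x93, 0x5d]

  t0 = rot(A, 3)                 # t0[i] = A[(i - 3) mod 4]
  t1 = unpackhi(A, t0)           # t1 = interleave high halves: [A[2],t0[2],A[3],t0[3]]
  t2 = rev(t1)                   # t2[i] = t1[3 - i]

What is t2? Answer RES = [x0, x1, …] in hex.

→ t0 |aa|93|5d|c1|
→ t1 |93|5d|5d|c1|
→ t2 |c1|5d|5d|93|

RES = [ 0xc1  0x5d  0x5d  0x93 ]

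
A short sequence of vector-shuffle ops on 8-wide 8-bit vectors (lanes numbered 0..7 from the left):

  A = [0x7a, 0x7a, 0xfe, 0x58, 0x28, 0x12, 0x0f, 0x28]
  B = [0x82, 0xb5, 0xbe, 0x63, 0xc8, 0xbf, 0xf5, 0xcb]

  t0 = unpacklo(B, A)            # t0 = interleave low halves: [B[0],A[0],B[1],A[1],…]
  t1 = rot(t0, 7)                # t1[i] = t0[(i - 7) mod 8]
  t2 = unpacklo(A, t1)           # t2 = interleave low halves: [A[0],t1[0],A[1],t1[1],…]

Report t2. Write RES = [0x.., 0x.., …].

RES = [0x7a, 0x7a, 0x7a, 0xb5, 0xfe, 0x7a, 0x58, 0xbe]

→ t0 |82|7a|b5|7a|be|fe|63|58|
→ t1 |7a|b5|7a|be|fe|63|58|82|
→ t2 |7a|7a|7a|b5|fe|7a|58|be|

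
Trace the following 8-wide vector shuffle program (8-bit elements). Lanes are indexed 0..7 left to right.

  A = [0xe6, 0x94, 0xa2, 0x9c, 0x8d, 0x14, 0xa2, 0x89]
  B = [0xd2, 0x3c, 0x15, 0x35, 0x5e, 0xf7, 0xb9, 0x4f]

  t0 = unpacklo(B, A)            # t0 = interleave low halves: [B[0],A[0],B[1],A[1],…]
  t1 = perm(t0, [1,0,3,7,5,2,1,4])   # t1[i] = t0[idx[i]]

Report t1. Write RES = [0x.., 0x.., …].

RES = [0xe6, 0xd2, 0x94, 0x9c, 0xa2, 0x3c, 0xe6, 0x15]

t0 = [0xd2, 0xe6, 0x3c, 0x94, 0x15, 0xa2, 0x35, 0x9c]
t1 = [0xe6, 0xd2, 0x94, 0x9c, 0xa2, 0x3c, 0xe6, 0x15]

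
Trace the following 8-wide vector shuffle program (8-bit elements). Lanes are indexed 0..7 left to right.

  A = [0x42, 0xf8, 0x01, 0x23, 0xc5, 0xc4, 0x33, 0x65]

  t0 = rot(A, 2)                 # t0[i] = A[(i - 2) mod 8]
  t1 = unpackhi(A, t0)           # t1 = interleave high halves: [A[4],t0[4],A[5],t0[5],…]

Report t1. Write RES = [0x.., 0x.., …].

RES = [ 0xc5  0x01  0xc4  0x23  0x33  0xc5  0x65  0xc4 ]

t0 = [0x33, 0x65, 0x42, 0xf8, 0x01, 0x23, 0xc5, 0xc4]
t1 = [0xc5, 0x01, 0xc4, 0x23, 0x33, 0xc5, 0x65, 0xc4]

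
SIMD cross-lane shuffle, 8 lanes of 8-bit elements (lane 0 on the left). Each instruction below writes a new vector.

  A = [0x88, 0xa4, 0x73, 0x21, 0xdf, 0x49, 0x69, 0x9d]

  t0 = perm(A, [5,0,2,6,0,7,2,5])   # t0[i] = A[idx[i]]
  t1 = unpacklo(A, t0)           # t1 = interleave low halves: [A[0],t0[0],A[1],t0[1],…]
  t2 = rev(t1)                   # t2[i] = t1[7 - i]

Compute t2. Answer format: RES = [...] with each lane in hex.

RES = [0x69, 0x21, 0x73, 0x73, 0x88, 0xa4, 0x49, 0x88]

t0 = [0x49, 0x88, 0x73, 0x69, 0x88, 0x9d, 0x73, 0x49]
t1 = [0x88, 0x49, 0xa4, 0x88, 0x73, 0x73, 0x21, 0x69]
t2 = [0x69, 0x21, 0x73, 0x73, 0x88, 0xa4, 0x49, 0x88]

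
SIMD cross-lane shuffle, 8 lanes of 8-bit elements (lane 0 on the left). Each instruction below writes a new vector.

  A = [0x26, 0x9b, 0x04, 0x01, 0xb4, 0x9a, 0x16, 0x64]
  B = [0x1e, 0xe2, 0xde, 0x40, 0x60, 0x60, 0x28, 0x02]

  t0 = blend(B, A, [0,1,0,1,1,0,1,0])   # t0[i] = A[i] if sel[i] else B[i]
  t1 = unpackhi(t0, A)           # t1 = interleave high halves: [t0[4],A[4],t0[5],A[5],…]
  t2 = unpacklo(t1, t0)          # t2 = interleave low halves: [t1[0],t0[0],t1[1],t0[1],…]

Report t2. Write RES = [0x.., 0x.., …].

  t0: 1e 9b de 01 b4 60 16 02
  t1: b4 b4 60 9a 16 16 02 64
  t2: b4 1e b4 9b 60 de 9a 01

RES = [ 0xb4  0x1e  0xb4  0x9b  0x60  0xde  0x9a  0x01 ]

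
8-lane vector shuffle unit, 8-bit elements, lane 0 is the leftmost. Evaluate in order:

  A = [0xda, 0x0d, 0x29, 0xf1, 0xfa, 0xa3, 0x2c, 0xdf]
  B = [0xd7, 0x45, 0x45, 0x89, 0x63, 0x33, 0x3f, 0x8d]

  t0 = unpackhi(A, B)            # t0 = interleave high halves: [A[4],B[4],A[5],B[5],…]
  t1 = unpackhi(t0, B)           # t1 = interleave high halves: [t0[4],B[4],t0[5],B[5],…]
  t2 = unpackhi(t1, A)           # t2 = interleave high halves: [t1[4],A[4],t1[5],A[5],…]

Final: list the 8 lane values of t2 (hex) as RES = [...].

RES = [ 0xdf  0xfa  0x3f  0xa3  0x8d  0x2c  0x8d  0xdf ]

→ t0 |fa|63|a3|33|2c|3f|df|8d|
→ t1 |2c|63|3f|33|df|3f|8d|8d|
→ t2 |df|fa|3f|a3|8d|2c|8d|df|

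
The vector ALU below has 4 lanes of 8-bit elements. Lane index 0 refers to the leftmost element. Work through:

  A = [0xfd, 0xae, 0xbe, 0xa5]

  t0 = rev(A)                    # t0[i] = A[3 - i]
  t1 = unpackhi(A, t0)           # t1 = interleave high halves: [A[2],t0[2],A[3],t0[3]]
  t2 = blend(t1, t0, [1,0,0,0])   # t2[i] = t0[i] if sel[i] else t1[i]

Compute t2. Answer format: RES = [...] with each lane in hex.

→ t0 |a5|be|ae|fd|
→ t1 |be|ae|a5|fd|
→ t2 |a5|ae|a5|fd|

RES = [ 0xa5  0xae  0xa5  0xfd ]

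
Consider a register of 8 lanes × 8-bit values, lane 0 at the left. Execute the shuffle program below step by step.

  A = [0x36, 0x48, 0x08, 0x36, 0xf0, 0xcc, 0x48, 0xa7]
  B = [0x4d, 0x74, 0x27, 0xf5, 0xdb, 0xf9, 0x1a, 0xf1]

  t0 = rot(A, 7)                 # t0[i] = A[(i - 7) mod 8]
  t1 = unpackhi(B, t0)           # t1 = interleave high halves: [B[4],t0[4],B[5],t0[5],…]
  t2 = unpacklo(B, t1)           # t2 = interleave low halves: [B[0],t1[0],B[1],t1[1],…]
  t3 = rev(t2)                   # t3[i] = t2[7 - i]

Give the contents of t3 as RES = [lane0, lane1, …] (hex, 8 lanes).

  t0: 48 08 36 f0 cc 48 a7 36
  t1: db cc f9 48 1a a7 f1 36
  t2: 4d db 74 cc 27 f9 f5 48
  t3: 48 f5 f9 27 cc 74 db 4d

RES = [0x48, 0xf5, 0xf9, 0x27, 0xcc, 0x74, 0xdb, 0x4d]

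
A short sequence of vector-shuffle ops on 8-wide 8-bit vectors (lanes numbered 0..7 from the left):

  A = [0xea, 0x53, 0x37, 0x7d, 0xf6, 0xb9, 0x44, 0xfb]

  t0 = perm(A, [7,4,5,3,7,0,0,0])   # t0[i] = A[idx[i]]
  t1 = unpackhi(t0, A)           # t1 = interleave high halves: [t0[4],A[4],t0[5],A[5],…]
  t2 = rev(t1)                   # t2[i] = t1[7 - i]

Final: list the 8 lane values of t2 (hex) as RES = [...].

RES = [0xfb, 0xea, 0x44, 0xea, 0xb9, 0xea, 0xf6, 0xfb]

  t0: fb f6 b9 7d fb ea ea ea
  t1: fb f6 ea b9 ea 44 ea fb
  t2: fb ea 44 ea b9 ea f6 fb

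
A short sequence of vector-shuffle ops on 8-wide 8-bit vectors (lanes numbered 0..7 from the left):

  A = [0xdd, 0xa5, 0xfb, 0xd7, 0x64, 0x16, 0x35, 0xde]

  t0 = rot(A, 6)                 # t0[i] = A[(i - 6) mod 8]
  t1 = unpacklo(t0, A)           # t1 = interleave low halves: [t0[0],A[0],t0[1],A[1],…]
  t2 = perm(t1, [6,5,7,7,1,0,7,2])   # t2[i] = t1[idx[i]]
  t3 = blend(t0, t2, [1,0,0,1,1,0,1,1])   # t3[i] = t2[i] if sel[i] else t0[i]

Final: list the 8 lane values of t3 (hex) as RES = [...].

  t0: fb d7 64 16 35 de dd a5
  t1: fb dd d7 a5 64 fb 16 d7
  t2: 16 fb d7 d7 dd fb d7 d7
  t3: 16 d7 64 d7 dd de d7 d7

RES = [0x16, 0xd7, 0x64, 0xd7, 0xdd, 0xde, 0xd7, 0xd7]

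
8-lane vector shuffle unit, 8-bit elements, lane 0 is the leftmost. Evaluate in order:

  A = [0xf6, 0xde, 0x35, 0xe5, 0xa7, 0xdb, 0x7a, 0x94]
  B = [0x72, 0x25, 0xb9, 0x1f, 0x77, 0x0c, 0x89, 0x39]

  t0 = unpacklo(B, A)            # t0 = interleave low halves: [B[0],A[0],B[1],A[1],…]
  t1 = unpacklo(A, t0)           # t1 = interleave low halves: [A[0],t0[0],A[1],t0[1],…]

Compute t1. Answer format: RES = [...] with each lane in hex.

RES = [ 0xf6  0x72  0xde  0xf6  0x35  0x25  0xe5  0xde ]

→ t0 |72|f6|25|de|b9|35|1f|e5|
→ t1 |f6|72|de|f6|35|25|e5|de|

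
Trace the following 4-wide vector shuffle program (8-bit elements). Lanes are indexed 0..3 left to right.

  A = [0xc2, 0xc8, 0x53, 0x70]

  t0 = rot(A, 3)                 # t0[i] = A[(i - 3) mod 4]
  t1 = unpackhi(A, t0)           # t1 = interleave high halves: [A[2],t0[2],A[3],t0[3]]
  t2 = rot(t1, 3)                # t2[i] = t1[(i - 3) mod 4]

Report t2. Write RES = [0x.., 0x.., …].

  t0: c8 53 70 c2
  t1: 53 70 70 c2
  t2: 70 70 c2 53

RES = [ 0x70  0x70  0xc2  0x53 ]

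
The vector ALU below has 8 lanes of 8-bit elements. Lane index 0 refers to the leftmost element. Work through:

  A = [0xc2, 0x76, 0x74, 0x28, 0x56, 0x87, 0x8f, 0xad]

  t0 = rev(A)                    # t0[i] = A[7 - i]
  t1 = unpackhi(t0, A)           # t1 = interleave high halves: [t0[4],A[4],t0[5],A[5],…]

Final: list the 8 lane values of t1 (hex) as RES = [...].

  t0: ad 8f 87 56 28 74 76 c2
  t1: 28 56 74 87 76 8f c2 ad

RES = [ 0x28  0x56  0x74  0x87  0x76  0x8f  0xc2  0xad ]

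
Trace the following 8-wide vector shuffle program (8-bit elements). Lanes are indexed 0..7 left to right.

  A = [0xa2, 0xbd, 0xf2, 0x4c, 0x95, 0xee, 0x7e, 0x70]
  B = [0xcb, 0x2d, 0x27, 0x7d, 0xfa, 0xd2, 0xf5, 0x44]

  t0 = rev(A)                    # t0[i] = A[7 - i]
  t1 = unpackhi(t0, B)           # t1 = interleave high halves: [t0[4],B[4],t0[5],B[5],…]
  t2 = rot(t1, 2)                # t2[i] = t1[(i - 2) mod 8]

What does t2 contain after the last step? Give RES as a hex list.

RES = [0xa2, 0x44, 0x4c, 0xfa, 0xf2, 0xd2, 0xbd, 0xf5]

  t0: 70 7e ee 95 4c f2 bd a2
  t1: 4c fa f2 d2 bd f5 a2 44
  t2: a2 44 4c fa f2 d2 bd f5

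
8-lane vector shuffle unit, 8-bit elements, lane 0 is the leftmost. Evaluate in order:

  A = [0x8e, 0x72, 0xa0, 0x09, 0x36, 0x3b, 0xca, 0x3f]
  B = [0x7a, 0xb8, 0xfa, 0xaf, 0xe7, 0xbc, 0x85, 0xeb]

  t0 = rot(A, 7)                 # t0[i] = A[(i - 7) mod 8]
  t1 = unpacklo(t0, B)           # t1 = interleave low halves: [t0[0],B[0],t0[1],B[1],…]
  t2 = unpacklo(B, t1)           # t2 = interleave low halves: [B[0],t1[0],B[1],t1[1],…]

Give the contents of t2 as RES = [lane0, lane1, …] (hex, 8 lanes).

RES = [ 0x7a  0x72  0xb8  0x7a  0xfa  0xa0  0xaf  0xb8 ]

t0 = [0x72, 0xa0, 0x09, 0x36, 0x3b, 0xca, 0x3f, 0x8e]
t1 = [0x72, 0x7a, 0xa0, 0xb8, 0x09, 0xfa, 0x36, 0xaf]
t2 = [0x7a, 0x72, 0xb8, 0x7a, 0xfa, 0xa0, 0xaf, 0xb8]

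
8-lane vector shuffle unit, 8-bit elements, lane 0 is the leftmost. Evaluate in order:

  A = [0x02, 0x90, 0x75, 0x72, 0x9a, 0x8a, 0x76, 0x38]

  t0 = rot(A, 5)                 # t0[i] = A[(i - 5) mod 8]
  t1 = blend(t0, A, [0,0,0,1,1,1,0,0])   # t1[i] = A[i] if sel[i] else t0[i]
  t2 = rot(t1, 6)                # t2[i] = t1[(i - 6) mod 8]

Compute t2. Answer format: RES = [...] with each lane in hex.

RES = [ 0x8a  0x72  0x9a  0x8a  0x90  0x75  0x72  0x9a ]

  t0: 72 9a 8a 76 38 02 90 75
  t1: 72 9a 8a 72 9a 8a 90 75
  t2: 8a 72 9a 8a 90 75 72 9a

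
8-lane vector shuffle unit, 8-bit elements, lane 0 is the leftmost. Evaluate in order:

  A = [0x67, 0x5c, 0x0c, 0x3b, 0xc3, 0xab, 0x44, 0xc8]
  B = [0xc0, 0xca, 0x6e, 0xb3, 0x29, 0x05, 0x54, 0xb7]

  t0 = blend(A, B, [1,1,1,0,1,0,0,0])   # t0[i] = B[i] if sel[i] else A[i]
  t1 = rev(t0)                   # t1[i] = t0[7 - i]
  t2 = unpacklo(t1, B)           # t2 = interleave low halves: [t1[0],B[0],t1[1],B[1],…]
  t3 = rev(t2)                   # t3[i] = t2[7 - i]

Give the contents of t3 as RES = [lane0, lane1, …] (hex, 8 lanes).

  t0: c0 ca 6e 3b 29 ab 44 c8
  t1: c8 44 ab 29 3b 6e ca c0
  t2: c8 c0 44 ca ab 6e 29 b3
  t3: b3 29 6e ab ca 44 c0 c8

RES = [0xb3, 0x29, 0x6e, 0xab, 0xca, 0x44, 0xc0, 0xc8]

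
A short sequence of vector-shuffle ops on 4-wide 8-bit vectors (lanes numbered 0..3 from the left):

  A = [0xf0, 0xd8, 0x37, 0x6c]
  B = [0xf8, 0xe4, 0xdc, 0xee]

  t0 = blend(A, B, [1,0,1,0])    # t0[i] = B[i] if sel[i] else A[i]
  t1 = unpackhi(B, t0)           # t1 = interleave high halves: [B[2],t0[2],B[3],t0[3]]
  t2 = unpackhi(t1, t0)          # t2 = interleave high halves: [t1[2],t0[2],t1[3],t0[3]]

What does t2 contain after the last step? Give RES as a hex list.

RES = [ 0xee  0xdc  0x6c  0x6c ]

→ t0 |f8|d8|dc|6c|
→ t1 |dc|dc|ee|6c|
→ t2 |ee|dc|6c|6c|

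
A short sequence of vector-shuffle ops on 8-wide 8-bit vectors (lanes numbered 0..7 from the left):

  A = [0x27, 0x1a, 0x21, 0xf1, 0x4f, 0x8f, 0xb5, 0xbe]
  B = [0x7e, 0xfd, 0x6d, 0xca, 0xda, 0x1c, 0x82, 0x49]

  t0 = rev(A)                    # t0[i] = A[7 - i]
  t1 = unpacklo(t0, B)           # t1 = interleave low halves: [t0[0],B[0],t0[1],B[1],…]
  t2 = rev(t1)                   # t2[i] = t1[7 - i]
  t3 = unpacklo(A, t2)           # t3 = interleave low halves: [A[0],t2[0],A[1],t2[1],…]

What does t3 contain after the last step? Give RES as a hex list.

RES = [ 0x27  0xca  0x1a  0x4f  0x21  0x6d  0xf1  0x8f ]

  t0: be b5 8f 4f f1 21 1a 27
  t1: be 7e b5 fd 8f 6d 4f ca
  t2: ca 4f 6d 8f fd b5 7e be
  t3: 27 ca 1a 4f 21 6d f1 8f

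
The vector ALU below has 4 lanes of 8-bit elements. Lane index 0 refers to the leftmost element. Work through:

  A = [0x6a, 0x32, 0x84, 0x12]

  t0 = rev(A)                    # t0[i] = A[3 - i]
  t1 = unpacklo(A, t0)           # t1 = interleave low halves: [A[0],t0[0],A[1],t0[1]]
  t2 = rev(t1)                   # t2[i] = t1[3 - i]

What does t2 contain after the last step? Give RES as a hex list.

→ t0 |12|84|32|6a|
→ t1 |6a|12|32|84|
→ t2 |84|32|12|6a|

RES = [ 0x84  0x32  0x12  0x6a ]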